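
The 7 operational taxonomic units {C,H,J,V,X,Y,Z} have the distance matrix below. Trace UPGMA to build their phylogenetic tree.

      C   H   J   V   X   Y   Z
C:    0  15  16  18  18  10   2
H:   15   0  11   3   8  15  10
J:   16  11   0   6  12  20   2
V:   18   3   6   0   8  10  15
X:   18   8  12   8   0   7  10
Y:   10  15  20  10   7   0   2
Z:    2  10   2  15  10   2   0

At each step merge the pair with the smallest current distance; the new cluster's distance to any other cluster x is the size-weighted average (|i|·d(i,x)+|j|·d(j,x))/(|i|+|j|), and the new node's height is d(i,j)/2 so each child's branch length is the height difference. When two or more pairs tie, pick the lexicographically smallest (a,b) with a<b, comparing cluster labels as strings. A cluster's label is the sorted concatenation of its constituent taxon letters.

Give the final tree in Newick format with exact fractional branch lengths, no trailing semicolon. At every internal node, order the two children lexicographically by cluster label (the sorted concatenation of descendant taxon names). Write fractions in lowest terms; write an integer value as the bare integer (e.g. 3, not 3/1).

step 1: merge (C,Z) at d=2; branch lengths C→1, Z→1; new cluster CZ
  updated: d(CZ,H)=25/2, d(CZ,J)=9, d(CZ,V)=33/2, d(CZ,X)=14, d(CZ,Y)=6
step 2: merge (H,V) at d=3; branch lengths H→3/2, V→3/2; new cluster HV
  updated: d(CZ,HV)=29/2, d(HV,J)=17/2, d(HV,X)=8, d(HV,Y)=25/2
step 3: merge (CZ,Y) at d=6; branch lengths CZ→2, Y→3; new cluster CYZ
  updated: d(CYZ,HV)=83/6, d(CYZ,J)=38/3, d(CYZ,X)=35/3
step 4: merge (HV,X) at d=8; branch lengths HV→5/2, X→4; new cluster HVX
  updated: d(CYZ,HVX)=118/9, d(HVX,J)=29/3
step 5: merge (HVX,J) at d=29/3; branch lengths HVX→5/6, J→29/6; new cluster HJVX
  updated: d(CYZ,HJVX)=13
step 6: merge (CYZ,HJVX) at d=13; branch lengths CYZ→7/2, HJVX→5/3; new cluster CHJVXYZ
final tree: (((C:1,Z:1):2,Y:3):7/2,(((H:3/2,V:3/2):5/2,X:4):5/6,J:29/6):5/3)
total length: 82/3

(((C:1,Z:1):2,Y:3):7/2,(((H:3/2,V:3/2):5/2,X:4):5/6,J:29/6):5/3)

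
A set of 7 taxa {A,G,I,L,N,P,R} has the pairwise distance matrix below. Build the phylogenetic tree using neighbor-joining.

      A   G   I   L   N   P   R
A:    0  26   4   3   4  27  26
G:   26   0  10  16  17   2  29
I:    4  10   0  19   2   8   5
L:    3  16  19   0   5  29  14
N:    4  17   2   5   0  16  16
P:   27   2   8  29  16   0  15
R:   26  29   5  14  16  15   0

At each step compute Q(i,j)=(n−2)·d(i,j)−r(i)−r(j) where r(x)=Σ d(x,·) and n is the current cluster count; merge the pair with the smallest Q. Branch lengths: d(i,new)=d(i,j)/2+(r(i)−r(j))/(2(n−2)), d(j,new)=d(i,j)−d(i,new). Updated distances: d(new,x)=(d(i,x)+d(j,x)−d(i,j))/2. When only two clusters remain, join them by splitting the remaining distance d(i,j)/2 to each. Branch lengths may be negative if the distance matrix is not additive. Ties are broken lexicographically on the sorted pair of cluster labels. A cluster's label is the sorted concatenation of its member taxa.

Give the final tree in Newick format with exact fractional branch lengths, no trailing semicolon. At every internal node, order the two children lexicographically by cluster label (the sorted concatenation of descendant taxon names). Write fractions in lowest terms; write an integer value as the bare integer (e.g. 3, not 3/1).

(((((A:3/2,L:3/2):13/3,N:-4/3):103/16,(G:13/10,P:7/10):173/16):19/16,I:-57/16):137/32,R:137/32)

iteration 1: select G,P (d=2, Q=-187); attach at lengths (13/10, 7/10); label the merged cluster GP
  updated: d(A,GP)=51/2, d(GP,I)=8, d(GP,L)=43/2, d(GP,N)=31/2, d(GP,R)=21
iteration 2: select A,L (d=3, Q=-113); attach at lengths (3/2, 3/2); label the merged cluster AL
  updated: d(AL,GP)=22, d(AL,I)=10, d(AL,N)=3, d(AL,R)=37/2
iteration 3: select AL,N (d=3, Q=-81); attach at lengths (13/3, -4/3); label the merged cluster ALN
  updated: d(ALN,GP)=69/4, d(ALN,I)=9/2, d(ALN,R)=63/4
iteration 4: select ALN,GP (d=69/4, Q=-197/4); attach at lengths (103/16, 173/16); label the merged cluster AGLNP
  updated: d(AGLNP,I)=-19/8, d(AGLNP,R)=39/4
iteration 5: select AGLNP,I (d=-19/8, Q=-99/8); attach at lengths (19/16, -57/16); label the merged cluster AGILNP
  updated: d(AGILNP,R)=137/16
iteration 6: select AGILNP,R (d=137/16); attach at lengths (137/32, 137/32); label the merged cluster AGILNPR
final tree: (((((A:3/2,L:3/2):13/3,N:-4/3):103/16,(G:13/10,P:7/10):173/16):19/16,I:-57/16):137/32,R:137/32)
total length: 503/16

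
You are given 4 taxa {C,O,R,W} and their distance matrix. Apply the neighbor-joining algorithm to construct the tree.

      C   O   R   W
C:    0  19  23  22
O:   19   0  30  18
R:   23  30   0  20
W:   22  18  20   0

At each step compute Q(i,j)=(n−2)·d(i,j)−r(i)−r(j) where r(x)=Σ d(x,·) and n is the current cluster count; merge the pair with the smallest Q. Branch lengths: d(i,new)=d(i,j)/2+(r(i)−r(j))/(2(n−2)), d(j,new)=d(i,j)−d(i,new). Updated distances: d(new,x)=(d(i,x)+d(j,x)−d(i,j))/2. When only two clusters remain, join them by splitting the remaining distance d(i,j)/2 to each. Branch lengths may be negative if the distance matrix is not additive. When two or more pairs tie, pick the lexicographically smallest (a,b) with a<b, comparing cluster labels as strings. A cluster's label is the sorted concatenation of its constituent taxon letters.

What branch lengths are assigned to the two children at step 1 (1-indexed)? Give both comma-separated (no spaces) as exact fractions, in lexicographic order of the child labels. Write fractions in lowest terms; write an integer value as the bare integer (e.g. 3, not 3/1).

35/4,41/4

step 1: merge (C,O) at d=19, Q=-93; branch lengths C→35/4, O→41/4; new cluster CO
  updated: d(CO,R)=17, d(CO,W)=21/2
step 2: merge (CO,R) at d=17, Q=-95/2; branch lengths CO→15/4, R→53/4; new cluster COR
  updated: d(COR,W)=27/4
step 3: merge (COR,W) at d=27/4; branch lengths COR→27/8, W→27/8; new cluster CORW
final tree: (((C:35/4,O:41/4):15/4,R:53/4):27/8,W:27/8)
total length: 171/4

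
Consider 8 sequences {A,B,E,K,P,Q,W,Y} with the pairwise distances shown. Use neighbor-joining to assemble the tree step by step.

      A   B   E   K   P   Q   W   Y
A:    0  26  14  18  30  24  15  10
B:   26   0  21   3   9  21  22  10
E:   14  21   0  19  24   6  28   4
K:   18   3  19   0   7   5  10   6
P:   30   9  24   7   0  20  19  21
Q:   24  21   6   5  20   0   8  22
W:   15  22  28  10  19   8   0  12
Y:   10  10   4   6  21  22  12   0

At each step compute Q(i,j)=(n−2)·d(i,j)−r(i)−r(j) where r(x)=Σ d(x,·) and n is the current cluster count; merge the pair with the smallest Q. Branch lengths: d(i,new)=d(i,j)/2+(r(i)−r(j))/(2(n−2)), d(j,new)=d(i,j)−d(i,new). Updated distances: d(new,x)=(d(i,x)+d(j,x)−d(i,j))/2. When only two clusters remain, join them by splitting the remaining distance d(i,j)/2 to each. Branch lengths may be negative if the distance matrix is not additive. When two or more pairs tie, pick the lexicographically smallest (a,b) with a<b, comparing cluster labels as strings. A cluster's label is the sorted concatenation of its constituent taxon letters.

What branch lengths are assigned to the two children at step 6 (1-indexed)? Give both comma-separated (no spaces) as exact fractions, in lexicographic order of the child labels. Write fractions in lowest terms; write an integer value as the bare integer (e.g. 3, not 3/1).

45/32,173/32

step 1: merge (B,P) at d=9, Q=-188; branch lengths B→3, P→6; new cluster BP
  updated: d(A,BP)=47/2, d(BP,E)=18, d(BP,K)=1/2, d(BP,Q)=16, d(BP,W)=16, d(BP,Y)=11
step 2: merge (BP,K) at d=1/2, Q=-141; branch lengths BP→29/10, K→-12/5; new cluster BKP
  updated: d(A,BKP)=41/2, d(BKP,E)=73/4, d(BKP,Q)=41/4, d(BKP,W)=51/4, d(BKP,Y)=33/4
step 3: merge (E,Q) at d=6, Q=-233/2; branch lengths E→3, Q→3; new cluster EQ
  updated: d(A,EQ)=16, d(BKP,EQ)=45/4, d(EQ,W)=15, d(EQ,Y)=10
step 4: merge (A,Y) at d=10, Q=-287/4; branch lengths A→205/24, Y→35/24; new cluster AY
  updated: d(AY,BKP)=75/8, d(AY,EQ)=8, d(AY,W)=17/2
step 5: merge (AY,W) at d=17/2, Q=-361/8; branch lengths AY→53/32, W→219/32; new cluster AWY
  updated: d(AWY,BKP)=109/16, d(AWY,EQ)=29/4
step 6: merge (AWY,BKP) at d=109/16, Q=-405/16; branch lengths AWY→45/32, BKP→173/32; new cluster ABKPWY
  updated: d(ABKPWY,EQ)=187/32
step 7: merge (ABKPWY,EQ) at d=187/32; branch lengths ABKPWY→187/64, EQ→187/64; new cluster ABEKPQWY
final tree: ((((A:205/24,Y:35/24):53/32,W:219/32):45/32,((B:3,P:6):29/10,K:-12/5):173/32):187/64,(E:3,Q:3):187/64)
total length: 1493/32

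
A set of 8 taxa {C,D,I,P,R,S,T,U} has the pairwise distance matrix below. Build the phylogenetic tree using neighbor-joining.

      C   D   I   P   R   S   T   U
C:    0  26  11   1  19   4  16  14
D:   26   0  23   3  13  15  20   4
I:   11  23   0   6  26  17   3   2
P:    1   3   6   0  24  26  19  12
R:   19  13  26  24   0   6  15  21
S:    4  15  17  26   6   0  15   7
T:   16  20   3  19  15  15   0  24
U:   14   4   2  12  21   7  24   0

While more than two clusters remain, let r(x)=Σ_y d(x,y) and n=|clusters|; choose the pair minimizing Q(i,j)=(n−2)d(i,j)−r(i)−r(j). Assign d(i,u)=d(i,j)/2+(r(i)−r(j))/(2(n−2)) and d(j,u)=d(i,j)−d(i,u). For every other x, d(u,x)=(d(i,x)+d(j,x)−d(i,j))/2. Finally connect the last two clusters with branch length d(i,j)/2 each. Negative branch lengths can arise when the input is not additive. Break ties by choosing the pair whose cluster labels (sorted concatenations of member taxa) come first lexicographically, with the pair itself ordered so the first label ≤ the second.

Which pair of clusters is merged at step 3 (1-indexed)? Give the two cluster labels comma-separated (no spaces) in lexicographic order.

step 1: merge (I,T) at d=3, Q=-182; branch lengths I→-1/2, T→7/2; new cluster IT
  updated: d(C,IT)=12, d(D,IT)=20, d(IT,P)=11, d(IT,R)=19, d(IT,S)=29/2, d(IT,U)=23/2
step 2: merge (C,P) at d=1, Q=-148; branch lengths C→2/5, P→3/5; new cluster CP
  updated: d(CP,D)=14, d(CP,IT)=11, d(CP,R)=21, d(CP,S)=29/2, d(CP,U)=25/2
step 3: merge (R,S) at d=6, Q=-113; branch lengths R→47/8, S→1/8; new cluster RS
  updated: d(CP,RS)=59/4, d(D,RS)=11, d(IT,RS)=55/4, d(RS,U)=11
step 4: merge (D,U) at d=4, Q=-76; branch lengths D→11/3, U→1/3; new cluster DU
  updated: d(CP,DU)=45/4, d(DU,IT)=55/4, d(DU,RS)=9
step 5: merge (CP,IT) at d=11, Q=-107/2; branch lengths CP→41/8, IT→47/8; new cluster CIPT
  updated: d(CIPT,DU)=7, d(CIPT,RS)=35/4
step 6: merge (CIPT,DU) at d=7, Q=-99/4; branch lengths CIPT→27/8, DU→29/8; new cluster CDIPTU
  updated: d(CDIPTU,RS)=43/8
step 7: merge (CDIPTU,RS) at d=43/8; branch lengths CDIPTU→43/16, RS→43/16; new cluster CDIPRSTU
final tree: ((((C:2/5,P:3/5):41/8,(I:-1/2,T:7/2):47/8):27/8,(D:11/3,U:1/3):29/8):43/16,(R:47/8,S:1/8):43/16)
total length: 299/8

R,S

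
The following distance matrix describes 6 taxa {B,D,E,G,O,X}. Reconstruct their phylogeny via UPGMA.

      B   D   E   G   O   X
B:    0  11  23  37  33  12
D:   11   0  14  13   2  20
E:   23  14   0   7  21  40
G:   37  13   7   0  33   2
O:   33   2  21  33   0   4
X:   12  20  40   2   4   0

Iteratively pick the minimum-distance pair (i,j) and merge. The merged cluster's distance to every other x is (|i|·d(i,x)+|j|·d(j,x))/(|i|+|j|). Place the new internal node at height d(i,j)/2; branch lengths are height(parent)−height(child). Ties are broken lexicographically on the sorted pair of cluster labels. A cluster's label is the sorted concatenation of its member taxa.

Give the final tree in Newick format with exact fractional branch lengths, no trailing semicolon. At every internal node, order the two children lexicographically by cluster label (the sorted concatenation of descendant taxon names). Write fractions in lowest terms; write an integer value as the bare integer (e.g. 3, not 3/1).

iteration 1: select D,O (d=2); attach at lengths (1, 1); label the merged cluster DO
  updated: d(B,DO)=22, d(DO,E)=35/2, d(DO,G)=23, d(DO,X)=12
iteration 2: select G,X (d=2); attach at lengths (1, 1); label the merged cluster GX
  updated: d(B,GX)=49/2, d(DO,GX)=35/2, d(E,GX)=47/2
iteration 3: select DO,E (d=35/2); attach at lengths (31/4, 35/4); label the merged cluster DEO
  updated: d(B,DEO)=67/3, d(DEO,GX)=39/2
iteration 4: select DEO,GX (d=39/2); attach at lengths (1, 35/4); label the merged cluster DEGOX
  updated: d(B,DEGOX)=116/5
iteration 5: select B,DEGOX (d=116/5); attach at lengths (58/5, 37/20); label the merged cluster BDEGOX
final tree: (B:58/5,(((D:1,O:1):31/4,E:35/4):1,(G:1,X:1):35/4):37/20)
total length: 437/10

(B:58/5,(((D:1,O:1):31/4,E:35/4):1,(G:1,X:1):35/4):37/20)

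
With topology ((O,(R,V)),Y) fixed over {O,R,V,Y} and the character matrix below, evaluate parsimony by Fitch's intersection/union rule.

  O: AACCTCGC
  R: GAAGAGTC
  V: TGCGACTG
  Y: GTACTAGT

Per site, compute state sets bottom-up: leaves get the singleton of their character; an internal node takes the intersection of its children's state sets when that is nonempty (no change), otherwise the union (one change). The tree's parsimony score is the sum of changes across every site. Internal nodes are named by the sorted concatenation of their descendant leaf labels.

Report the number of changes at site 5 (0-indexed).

RV@0: {G} ∪ {T} = {G,T} (union, +1)
ORV@0: {A} ∪ {G,T} = {A,G,T} (union, +1)
ORVY@0: {A,G,T} ∩ {G} = {G} (intersection, +0)
RV@1: {A} ∪ {G} = {A,G} (union, +1)
ORV@1: {A} ∩ {A,G} = {A} (intersection, +0)
ORVY@1: {A} ∪ {T} = {A,T} (union, +1)
RV@2: {A} ∪ {C} = {A,C} (union, +1)
ORV@2: {C} ∩ {A,C} = {C} (intersection, +0)
ORVY@2: {C} ∪ {A} = {A,C} (union, +1)
RV@3: {G} ∩ {G} = {G} (intersection, +0)
ORV@3: {C} ∪ {G} = {C,G} (union, +1)
ORVY@3: {C,G} ∩ {C} = {C} (intersection, +0)
RV@4: {A} ∩ {A} = {A} (intersection, +0)
ORV@4: {T} ∪ {A} = {A,T} (union, +1)
ORVY@4: {A,T} ∩ {T} = {T} (intersection, +0)
RV@5: {G} ∪ {C} = {C,G} (union, +1)
ORV@5: {C} ∩ {C,G} = {C} (intersection, +0)
ORVY@5: {C} ∪ {A} = {A,C} (union, +1)
RV@6: {T} ∩ {T} = {T} (intersection, +0)
ORV@6: {G} ∪ {T} = {G,T} (union, +1)
ORVY@6: {G,T} ∩ {G} = {G} (intersection, +0)
RV@7: {C} ∪ {G} = {C,G} (union, +1)
ORV@7: {C} ∩ {C,G} = {C} (intersection, +0)
ORVY@7: {C} ∪ {T} = {C,T} (union, +1)
per-site changes: [2, 2, 2, 1, 1, 2, 1, 2]; total = 13

2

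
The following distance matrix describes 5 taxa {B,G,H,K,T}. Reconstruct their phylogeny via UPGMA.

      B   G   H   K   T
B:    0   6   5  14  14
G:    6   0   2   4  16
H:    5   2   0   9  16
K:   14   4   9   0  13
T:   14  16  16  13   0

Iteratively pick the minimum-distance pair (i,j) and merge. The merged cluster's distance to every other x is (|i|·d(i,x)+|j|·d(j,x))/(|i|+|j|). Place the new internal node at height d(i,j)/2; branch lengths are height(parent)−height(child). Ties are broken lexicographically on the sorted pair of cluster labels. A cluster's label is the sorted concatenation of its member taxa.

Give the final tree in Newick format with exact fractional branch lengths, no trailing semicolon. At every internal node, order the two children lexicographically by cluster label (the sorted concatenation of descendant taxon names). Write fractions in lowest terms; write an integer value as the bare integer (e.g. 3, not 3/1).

1. join G+H (d=2) ⇒ GH; edges |G|=1, |H|=1
  updated: d(B,GH)=11/2, d(GH,K)=13/2, d(GH,T)=16
2. join B+GH (d=11/2) ⇒ BGH; edges |B|=11/4, |GH|=7/4
  updated: d(BGH,K)=9, d(BGH,T)=46/3
3. join BGH+K (d=9) ⇒ BGHK; edges |BGH|=7/4, |K|=9/2
  updated: d(BGHK,T)=59/4
4. join BGHK+T (d=59/4) ⇒ BGHKT; edges |BGHK|=23/8, |T|=59/8
final tree: (((B:11/4,(G:1,H:1):7/4):7/4,K:9/2):23/8,T:59/8)
total length: 23

(((B:11/4,(G:1,H:1):7/4):7/4,K:9/2):23/8,T:59/8)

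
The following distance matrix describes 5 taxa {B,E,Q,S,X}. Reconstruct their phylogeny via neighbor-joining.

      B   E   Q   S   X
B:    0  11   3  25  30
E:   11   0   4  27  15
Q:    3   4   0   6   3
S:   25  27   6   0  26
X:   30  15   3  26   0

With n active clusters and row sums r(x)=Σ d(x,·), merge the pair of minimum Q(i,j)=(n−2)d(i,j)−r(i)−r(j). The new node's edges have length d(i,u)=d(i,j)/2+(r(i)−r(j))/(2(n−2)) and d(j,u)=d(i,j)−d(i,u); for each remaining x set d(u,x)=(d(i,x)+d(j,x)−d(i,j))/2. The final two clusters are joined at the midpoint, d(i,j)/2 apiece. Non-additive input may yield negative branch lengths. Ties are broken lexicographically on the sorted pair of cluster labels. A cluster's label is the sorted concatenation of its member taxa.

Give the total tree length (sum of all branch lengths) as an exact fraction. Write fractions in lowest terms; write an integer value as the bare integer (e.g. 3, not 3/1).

275/8

step 1: merge (B,E) at d=11, Q=-93; branch lengths B→15/2, E→7/2; new cluster BE
  updated: d(BE,Q)=-2, d(BE,S)=41/2, d(BE,X)=17
step 2: merge (BE,X) at d=17, Q=-95/2; branch lengths BE→47/8, X→89/8; new cluster BEX
  updated: d(BEX,Q)=-8, d(BEX,S)=59/4
step 3: merge (BEX,Q) at d=-8, Q=-51/4; branch lengths BEX→3/8, Q→-67/8; new cluster BEQX
  updated: d(BEQX,S)=115/8
step 4: merge (BEQX,S) at d=115/8; branch lengths BEQX→115/16, S→115/16; new cluster BEQSX
final tree: ((((B:15/2,E:7/2):47/8,X:89/8):3/8,Q:-67/8):115/16,S:115/16)
total length: 275/8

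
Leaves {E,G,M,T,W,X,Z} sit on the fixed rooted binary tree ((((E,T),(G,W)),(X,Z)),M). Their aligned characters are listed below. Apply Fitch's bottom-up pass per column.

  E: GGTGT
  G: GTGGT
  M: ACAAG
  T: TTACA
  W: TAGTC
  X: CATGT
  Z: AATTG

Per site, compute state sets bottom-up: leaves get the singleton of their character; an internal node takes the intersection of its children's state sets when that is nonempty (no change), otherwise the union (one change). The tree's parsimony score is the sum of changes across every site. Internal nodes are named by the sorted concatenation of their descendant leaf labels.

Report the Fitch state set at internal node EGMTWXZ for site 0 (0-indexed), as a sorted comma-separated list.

[col 0] ET: children E:{G}, T:{T} ∪→ {G,T}; cost 1
[col 0] GW: children G:{G}, W:{T} ∪→ {G,T}; cost 1
[col 0] EGTW: children ET:{G,T}, GW:{G,T} ∩→ {G,T}; cost 0
[col 0] XZ: children X:{C}, Z:{A} ∪→ {A,C}; cost 1
[col 0] EGTWXZ: children EGTW:{G,T}, XZ:{A,C} ∪→ {A,C,G,T}; cost 1
[col 0] EGMTWXZ: children EGTWXZ:{A,C,G,T}, M:{A} ∩→ {A}; cost 0
[col 1] ET: children E:{G}, T:{T} ∪→ {G,T}; cost 1
[col 1] GW: children G:{T}, W:{A} ∪→ {A,T}; cost 1
[col 1] EGTW: children ET:{G,T}, GW:{A,T} ∩→ {T}; cost 0
[col 1] XZ: children X:{A}, Z:{A} ∩→ {A}; cost 0
[col 1] EGTWXZ: children EGTW:{T}, XZ:{A} ∪→ {A,T}; cost 1
[col 1] EGMTWXZ: children EGTWXZ:{A,T}, M:{C} ∪→ {A,C,T}; cost 1
[col 2] ET: children E:{T}, T:{A} ∪→ {A,T}; cost 1
[col 2] GW: children G:{G}, W:{G} ∩→ {G}; cost 0
[col 2] EGTW: children ET:{A,T}, GW:{G} ∪→ {A,G,T}; cost 1
[col 2] XZ: children X:{T}, Z:{T} ∩→ {T}; cost 0
[col 2] EGTWXZ: children EGTW:{A,G,T}, XZ:{T} ∩→ {T}; cost 0
[col 2] EGMTWXZ: children EGTWXZ:{T}, M:{A} ∪→ {A,T}; cost 1
[col 3] ET: children E:{G}, T:{C} ∪→ {C,G}; cost 1
[col 3] GW: children G:{G}, W:{T} ∪→ {G,T}; cost 1
[col 3] EGTW: children ET:{C,G}, GW:{G,T} ∩→ {G}; cost 0
[col 3] XZ: children X:{G}, Z:{T} ∪→ {G,T}; cost 1
[col 3] EGTWXZ: children EGTW:{G}, XZ:{G,T} ∩→ {G}; cost 0
[col 3] EGMTWXZ: children EGTWXZ:{G}, M:{A} ∪→ {A,G}; cost 1
[col 4] ET: children E:{T}, T:{A} ∪→ {A,T}; cost 1
[col 4] GW: children G:{T}, W:{C} ∪→ {C,T}; cost 1
[col 4] EGTW: children ET:{A,T}, GW:{C,T} ∩→ {T}; cost 0
[col 4] XZ: children X:{T}, Z:{G} ∪→ {G,T}; cost 1
[col 4] EGTWXZ: children EGTW:{T}, XZ:{G,T} ∩→ {T}; cost 0
[col 4] EGMTWXZ: children EGTWXZ:{T}, M:{G} ∪→ {G,T}; cost 1
per-site changes: [4, 4, 3, 4, 4]; total = 19

A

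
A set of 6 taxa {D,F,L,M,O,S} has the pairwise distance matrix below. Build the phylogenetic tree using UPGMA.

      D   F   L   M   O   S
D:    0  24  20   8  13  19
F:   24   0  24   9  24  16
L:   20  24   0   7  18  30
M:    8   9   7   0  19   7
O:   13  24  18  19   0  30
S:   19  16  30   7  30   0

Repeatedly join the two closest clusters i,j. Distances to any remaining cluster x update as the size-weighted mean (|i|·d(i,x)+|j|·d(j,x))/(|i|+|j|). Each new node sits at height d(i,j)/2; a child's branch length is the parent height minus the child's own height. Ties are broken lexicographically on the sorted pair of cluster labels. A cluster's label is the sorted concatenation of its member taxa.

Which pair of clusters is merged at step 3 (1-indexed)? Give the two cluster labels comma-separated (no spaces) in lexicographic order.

F,S

iteration 1: select L,M (d=7); attach at lengths (7/2, 7/2); label the merged cluster LM
  updated: d(D,LM)=14, d(F,LM)=33/2, d(LM,O)=37/2, d(LM,S)=37/2
iteration 2: select D,O (d=13); attach at lengths (13/2, 13/2); label the merged cluster DO
  updated: d(DO,F)=24, d(DO,LM)=65/4, d(DO,S)=49/2
iteration 3: select F,S (d=16); attach at lengths (8, 8); label the merged cluster FS
  updated: d(DO,FS)=97/4, d(FS,LM)=35/2
iteration 4: select DO,LM (d=65/4); attach at lengths (13/8, 37/8); label the merged cluster DLMO
  updated: d(DLMO,FS)=167/8
iteration 5: select DLMO,FS (d=167/8); attach at lengths (37/16, 39/16); label the merged cluster DFLMOS
final tree: (((D:13/2,O:13/2):13/8,(L:7/2,M:7/2):37/8):37/16,(F:8,S:8):39/16)
total length: 47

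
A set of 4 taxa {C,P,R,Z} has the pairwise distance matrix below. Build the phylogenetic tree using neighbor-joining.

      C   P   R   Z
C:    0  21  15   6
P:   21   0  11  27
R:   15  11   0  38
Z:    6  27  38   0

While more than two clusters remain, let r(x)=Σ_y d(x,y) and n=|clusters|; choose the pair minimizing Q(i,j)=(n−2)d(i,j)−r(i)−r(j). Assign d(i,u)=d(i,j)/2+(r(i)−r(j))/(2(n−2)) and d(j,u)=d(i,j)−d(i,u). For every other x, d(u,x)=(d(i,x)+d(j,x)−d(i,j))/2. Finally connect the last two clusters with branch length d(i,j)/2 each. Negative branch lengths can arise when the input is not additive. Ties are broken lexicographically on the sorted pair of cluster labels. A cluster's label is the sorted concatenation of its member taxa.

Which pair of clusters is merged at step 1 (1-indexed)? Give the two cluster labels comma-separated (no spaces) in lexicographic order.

step 1: merge (C,Z) at d=6, Q=-101; branch lengths C→-17/4, Z→41/4; new cluster CZ
  updated: d(CZ,P)=21, d(CZ,R)=47/2
step 2: merge (CZ,P) at d=21, Q=-111/2; branch lengths CZ→67/4, P→17/4; new cluster CPZ
  updated: d(CPZ,R)=27/4
step 3: merge (CPZ,R) at d=27/4; branch lengths CPZ→27/8, R→27/8; new cluster CPRZ
final tree: (((C:-17/4,Z:41/4):67/4,P:17/4):27/8,R:27/8)
total length: 135/4

C,Z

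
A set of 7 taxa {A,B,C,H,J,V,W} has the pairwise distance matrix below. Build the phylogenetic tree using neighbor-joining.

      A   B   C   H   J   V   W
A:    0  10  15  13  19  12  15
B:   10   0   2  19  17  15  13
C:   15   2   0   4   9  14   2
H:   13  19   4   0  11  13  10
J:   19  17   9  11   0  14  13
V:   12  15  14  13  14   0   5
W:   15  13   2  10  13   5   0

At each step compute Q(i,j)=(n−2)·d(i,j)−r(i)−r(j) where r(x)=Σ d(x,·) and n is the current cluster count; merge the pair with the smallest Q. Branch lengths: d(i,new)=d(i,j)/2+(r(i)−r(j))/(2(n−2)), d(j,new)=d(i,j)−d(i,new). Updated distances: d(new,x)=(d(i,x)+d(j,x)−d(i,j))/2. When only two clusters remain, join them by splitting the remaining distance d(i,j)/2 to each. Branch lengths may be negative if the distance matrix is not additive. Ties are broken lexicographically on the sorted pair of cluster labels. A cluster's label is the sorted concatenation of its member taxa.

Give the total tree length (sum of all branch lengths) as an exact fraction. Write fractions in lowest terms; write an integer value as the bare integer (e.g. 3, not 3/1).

1. join B+C (d=2, Q=-112) ⇒ BC; edges |B|=4, |C|=-2
  updated: d(A,BC)=23/2, d(BC,H)=21/2, d(BC,J)=12, d(BC,V)=27/2, d(BC,W)=13/2
2. join V+W (d=5, Q=-87) ⇒ VW; edges |V|=7/2, |W|=3/2
  updated: d(A,VW)=11, d(BC,VW)=15/2, d(H,VW)=9, d(J,VW)=11
3. join H+J (d=11, Q=-127/2) ⇒ HJ; edges |H|=47/12, |J|=85/12
  updated: d(A,HJ)=21/2, d(BC,HJ)=23/4, d(HJ,VW)=9/2
4. join A+BC (d=23/2, Q=-139/4) ⇒ ABC; edges |A|=125/16, |BC|=59/16
  updated: d(ABC,HJ)=19/8, d(ABC,VW)=7/2
5. join ABC+HJ (d=19/8, Q=-83/8) ⇒ ABCHJ; edges |ABC|=11/16, |HJ|=27/16
  updated: d(ABCHJ,VW)=45/16
6. join ABCHJ+VW (d=45/16) ⇒ ABCHJVW; edges |ABCHJ|=45/32, |VW|=45/32
final tree: (((A:125/16,(B:4,C:-2):59/16):11/16,(H:47/12,J:85/12):27/16):45/32,(V:7/2,W:3/2):45/32)
total length: 555/16

555/16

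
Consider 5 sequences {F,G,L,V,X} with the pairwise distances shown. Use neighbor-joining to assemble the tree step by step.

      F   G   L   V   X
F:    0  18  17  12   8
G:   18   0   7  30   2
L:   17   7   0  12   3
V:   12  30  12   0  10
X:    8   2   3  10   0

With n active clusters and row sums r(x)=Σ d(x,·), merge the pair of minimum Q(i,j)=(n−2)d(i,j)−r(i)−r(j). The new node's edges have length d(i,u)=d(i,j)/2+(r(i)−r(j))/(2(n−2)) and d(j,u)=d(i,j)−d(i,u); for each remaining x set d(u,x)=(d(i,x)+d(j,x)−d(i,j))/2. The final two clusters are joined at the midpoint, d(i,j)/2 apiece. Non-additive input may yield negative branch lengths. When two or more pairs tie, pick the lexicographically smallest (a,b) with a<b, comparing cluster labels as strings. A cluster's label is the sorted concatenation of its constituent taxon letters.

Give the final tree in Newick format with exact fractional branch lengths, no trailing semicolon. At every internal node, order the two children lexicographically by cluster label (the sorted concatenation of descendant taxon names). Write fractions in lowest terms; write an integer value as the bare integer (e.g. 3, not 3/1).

((((F:9/2,V:15/2):55/8,X:-31/8):23/8,G:45/8):11/16,L:11/16)

iteration 1: select F,V (d=12, Q=-83); attach at lengths (9/2, 15/2); label the merged cluster FV
  updated: d(FV,G)=18, d(FV,L)=17/2, d(FV,X)=3
iteration 2: select FV,X (d=3, Q=-63/2); attach at lengths (55/8, -31/8); label the merged cluster FVX
  updated: d(FVX,G)=17/2, d(FVX,L)=17/4
iteration 3: select FVX,G (d=17/2, Q=-79/4); attach at lengths (23/8, 45/8); label the merged cluster FGVX
  updated: d(FGVX,L)=11/8
iteration 4: select FGVX,L (d=11/8); attach at lengths (11/16, 11/16); label the merged cluster FGLVX
final tree: ((((F:9/2,V:15/2):55/8,X:-31/8):23/8,G:45/8):11/16,L:11/16)
total length: 199/8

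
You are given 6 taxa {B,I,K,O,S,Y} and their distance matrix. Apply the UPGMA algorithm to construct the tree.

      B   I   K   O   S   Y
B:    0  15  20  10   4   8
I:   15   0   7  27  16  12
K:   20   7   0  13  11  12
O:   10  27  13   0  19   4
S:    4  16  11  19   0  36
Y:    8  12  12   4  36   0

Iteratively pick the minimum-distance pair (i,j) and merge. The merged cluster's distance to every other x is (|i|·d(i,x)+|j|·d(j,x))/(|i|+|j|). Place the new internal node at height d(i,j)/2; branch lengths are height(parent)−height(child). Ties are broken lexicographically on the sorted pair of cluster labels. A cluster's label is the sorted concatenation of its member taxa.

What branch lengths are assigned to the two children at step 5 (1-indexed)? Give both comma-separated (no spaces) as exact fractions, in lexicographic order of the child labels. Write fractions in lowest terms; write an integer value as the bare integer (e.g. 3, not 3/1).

13/16,105/16

step 1: merge (B,S) at d=4; branch lengths B→2, S→2; new cluster BS
  updated: d(BS,I)=31/2, d(BS,K)=31/2, d(BS,O)=29/2, d(BS,Y)=22
step 2: merge (O,Y) at d=4; branch lengths O→2, Y→2; new cluster OY
  updated: d(BS,OY)=73/4, d(I,OY)=39/2, d(K,OY)=25/2
step 3: merge (I,K) at d=7; branch lengths I→7/2, K→7/2; new cluster IK
  updated: d(BS,IK)=31/2, d(IK,OY)=16
step 4: merge (BS,IK) at d=31/2; branch lengths BS→23/4, IK→17/4; new cluster BIKS
  updated: d(BIKS,OY)=137/8
step 5: merge (BIKS,OY) at d=137/8; branch lengths BIKS→13/16, OY→105/16; new cluster BIKOSY
final tree: (((B:2,S:2):23/4,(I:7/2,K:7/2):17/4):13/16,(O:2,Y:2):105/16)
total length: 259/8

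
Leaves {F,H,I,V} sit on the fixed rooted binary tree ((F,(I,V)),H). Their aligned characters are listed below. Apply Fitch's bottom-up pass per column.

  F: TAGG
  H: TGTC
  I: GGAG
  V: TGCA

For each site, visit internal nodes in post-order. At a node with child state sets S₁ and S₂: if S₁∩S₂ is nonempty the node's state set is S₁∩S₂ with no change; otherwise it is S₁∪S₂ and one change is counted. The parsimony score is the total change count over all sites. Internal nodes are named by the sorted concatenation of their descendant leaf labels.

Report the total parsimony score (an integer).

7

IV@0: {G} ∪ {T} = {G,T} (union, +1)
FIV@0: {T} ∩ {G,T} = {T} (intersection, +0)
FHIV@0: {T} ∩ {T} = {T} (intersection, +0)
IV@1: {G} ∩ {G} = {G} (intersection, +0)
FIV@1: {A} ∪ {G} = {A,G} (union, +1)
FHIV@1: {A,G} ∩ {G} = {G} (intersection, +0)
IV@2: {A} ∪ {C} = {A,C} (union, +1)
FIV@2: {G} ∪ {A,C} = {A,C,G} (union, +1)
FHIV@2: {A,C,G} ∪ {T} = {A,C,G,T} (union, +1)
IV@3: {G} ∪ {A} = {A,G} (union, +1)
FIV@3: {G} ∩ {A,G} = {G} (intersection, +0)
FHIV@3: {G} ∪ {C} = {C,G} (union, +1)
per-site changes: [1, 1, 3, 2]; total = 7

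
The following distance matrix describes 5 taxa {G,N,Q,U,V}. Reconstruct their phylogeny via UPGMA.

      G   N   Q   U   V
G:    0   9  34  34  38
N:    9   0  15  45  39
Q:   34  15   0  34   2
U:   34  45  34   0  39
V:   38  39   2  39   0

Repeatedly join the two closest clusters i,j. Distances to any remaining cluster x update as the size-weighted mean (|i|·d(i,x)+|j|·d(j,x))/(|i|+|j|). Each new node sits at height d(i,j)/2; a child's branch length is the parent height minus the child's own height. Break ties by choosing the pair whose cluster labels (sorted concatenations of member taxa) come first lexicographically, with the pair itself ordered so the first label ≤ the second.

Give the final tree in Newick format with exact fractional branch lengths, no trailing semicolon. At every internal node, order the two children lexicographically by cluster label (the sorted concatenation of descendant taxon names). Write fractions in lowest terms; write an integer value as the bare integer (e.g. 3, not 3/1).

(((G:9/2,N:9/2):45/4,(Q:1,V:1):59/4):13/4,U:19)

step 1: merge (Q,V) at d=2; branch lengths Q→1, V→1; new cluster QV
  updated: d(G,QV)=36, d(N,QV)=27, d(QV,U)=73/2
step 2: merge (G,N) at d=9; branch lengths G→9/2, N→9/2; new cluster GN
  updated: d(GN,QV)=63/2, d(GN,U)=79/2
step 3: merge (GN,QV) at d=63/2; branch lengths GN→45/4, QV→59/4; new cluster GNQV
  updated: d(GNQV,U)=38
step 4: merge (GNQV,U) at d=38; branch lengths GNQV→13/4, U→19; new cluster GNQUV
final tree: (((G:9/2,N:9/2):45/4,(Q:1,V:1):59/4):13/4,U:19)
total length: 237/4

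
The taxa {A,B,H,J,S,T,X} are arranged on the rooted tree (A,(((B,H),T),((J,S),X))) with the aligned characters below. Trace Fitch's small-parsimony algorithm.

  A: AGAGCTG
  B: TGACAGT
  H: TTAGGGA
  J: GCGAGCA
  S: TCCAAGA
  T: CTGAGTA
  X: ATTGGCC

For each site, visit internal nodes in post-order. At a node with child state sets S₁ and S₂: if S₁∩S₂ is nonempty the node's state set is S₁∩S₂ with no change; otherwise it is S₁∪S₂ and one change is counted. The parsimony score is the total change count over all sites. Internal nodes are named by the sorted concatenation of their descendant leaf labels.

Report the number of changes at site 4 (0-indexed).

site 0, node BH: B={T} ∩ H={T} → {T} (+0)
site 0, node BHT: BH={T} ∪ T={C} → {C,T} (+1)
site 0, node JS: J={G} ∪ S={T} → {G,T} (+1)
site 0, node JSX: JS={G,T} ∪ X={A} → {A,G,T} (+1)
site 0, node BHJSTX: BHT={C,T} ∩ JSX={A,G,T} → {T} (+0)
site 0, node ABHJSTX: A={A} ∪ BHJSTX={T} → {A,T} (+1)
site 1, node BH: B={G} ∪ H={T} → {G,T} (+1)
site 1, node BHT: BH={G,T} ∩ T={T} → {T} (+0)
site 1, node JS: J={C} ∩ S={C} → {C} (+0)
site 1, node JSX: JS={C} ∪ X={T} → {C,T} (+1)
site 1, node BHJSTX: BHT={T} ∩ JSX={C,T} → {T} (+0)
site 1, node ABHJSTX: A={G} ∪ BHJSTX={T} → {G,T} (+1)
site 2, node BH: B={A} ∩ H={A} → {A} (+0)
site 2, node BHT: BH={A} ∪ T={G} → {A,G} (+1)
site 2, node JS: J={G} ∪ S={C} → {C,G} (+1)
site 2, node JSX: JS={C,G} ∪ X={T} → {C,G,T} (+1)
site 2, node BHJSTX: BHT={A,G} ∩ JSX={C,G,T} → {G} (+0)
site 2, node ABHJSTX: A={A} ∪ BHJSTX={G} → {A,G} (+1)
site 3, node BH: B={C} ∪ H={G} → {C,G} (+1)
site 3, node BHT: BH={C,G} ∪ T={A} → {A,C,G} (+1)
site 3, node JS: J={A} ∩ S={A} → {A} (+0)
site 3, node JSX: JS={A} ∪ X={G} → {A,G} (+1)
site 3, node BHJSTX: BHT={A,C,G} ∩ JSX={A,G} → {A,G} (+0)
site 3, node ABHJSTX: A={G} ∩ BHJSTX={A,G} → {G} (+0)
site 4, node BH: B={A} ∪ H={G} → {A,G} (+1)
site 4, node BHT: BH={A,G} ∩ T={G} → {G} (+0)
site 4, node JS: J={G} ∪ S={A} → {A,G} (+1)
site 4, node JSX: JS={A,G} ∩ X={G} → {G} (+0)
site 4, node BHJSTX: BHT={G} ∩ JSX={G} → {G} (+0)
site 4, node ABHJSTX: A={C} ∪ BHJSTX={G} → {C,G} (+1)
site 5, node BH: B={G} ∩ H={G} → {G} (+0)
site 5, node BHT: BH={G} ∪ T={T} → {G,T} (+1)
site 5, node JS: J={C} ∪ S={G} → {C,G} (+1)
site 5, node JSX: JS={C,G} ∩ X={C} → {C} (+0)
site 5, node BHJSTX: BHT={G,T} ∪ JSX={C} → {C,G,T} (+1)
site 5, node ABHJSTX: A={T} ∩ BHJSTX={C,G,T} → {T} (+0)
site 6, node BH: B={T} ∪ H={A} → {A,T} (+1)
site 6, node BHT: BH={A,T} ∩ T={A} → {A} (+0)
site 6, node JS: J={A} ∩ S={A} → {A} (+0)
site 6, node JSX: JS={A} ∪ X={C} → {A,C} (+1)
site 6, node BHJSTX: BHT={A} ∩ JSX={A,C} → {A} (+0)
site 6, node ABHJSTX: A={G} ∪ BHJSTX={A} → {A,G} (+1)
per-site changes: [4, 3, 4, 3, 3, 3, 3]; total = 23

3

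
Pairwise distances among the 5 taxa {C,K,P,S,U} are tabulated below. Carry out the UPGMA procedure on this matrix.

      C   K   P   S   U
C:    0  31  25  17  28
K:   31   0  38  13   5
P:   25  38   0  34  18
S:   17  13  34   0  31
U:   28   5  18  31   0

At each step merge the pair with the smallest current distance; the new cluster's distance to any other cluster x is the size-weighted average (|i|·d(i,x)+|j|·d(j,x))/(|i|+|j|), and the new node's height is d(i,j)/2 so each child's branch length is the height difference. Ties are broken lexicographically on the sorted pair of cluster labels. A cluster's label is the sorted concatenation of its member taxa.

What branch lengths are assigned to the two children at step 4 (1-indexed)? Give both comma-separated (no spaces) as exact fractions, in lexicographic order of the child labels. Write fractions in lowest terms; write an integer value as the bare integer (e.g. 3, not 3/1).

3/2,115/8

1. join K+U (d=5) ⇒ KU; edges |K|=5/2, |U|=5/2
  updated: d(C,KU)=59/2, d(KU,P)=28, d(KU,S)=22
2. join C+S (d=17) ⇒ CS; edges |C|=17/2, |S|=17/2
  updated: d(CS,KU)=103/4, d(CS,P)=59/2
3. join CS+KU (d=103/4) ⇒ CKSU; edges |CS|=35/8, |KU|=83/8
  updated: d(CKSU,P)=115/4
4. join CKSU+P (d=115/4) ⇒ CKPSU; edges |CKSU|=3/2, |P|=115/8
final tree: (((C:17/2,S:17/2):35/8,(K:5/2,U:5/2):83/8):3/2,P:115/8)
total length: 421/8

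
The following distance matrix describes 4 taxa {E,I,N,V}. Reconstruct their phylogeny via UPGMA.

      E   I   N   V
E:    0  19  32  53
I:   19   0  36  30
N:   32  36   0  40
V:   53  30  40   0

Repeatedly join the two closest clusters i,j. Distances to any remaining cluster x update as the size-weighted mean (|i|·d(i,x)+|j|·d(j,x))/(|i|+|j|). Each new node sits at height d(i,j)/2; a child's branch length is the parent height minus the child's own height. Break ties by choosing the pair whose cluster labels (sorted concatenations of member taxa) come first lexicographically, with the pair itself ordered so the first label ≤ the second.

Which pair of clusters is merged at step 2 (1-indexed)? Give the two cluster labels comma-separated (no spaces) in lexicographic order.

EI,N

iteration 1: select E,I (d=19); attach at lengths (19/2, 19/2); label the merged cluster EI
  updated: d(EI,N)=34, d(EI,V)=83/2
iteration 2: select EI,N (d=34); attach at lengths (15/2, 17); label the merged cluster EIN
  updated: d(EIN,V)=41
iteration 3: select EIN,V (d=41); attach at lengths (7/2, 41/2); label the merged cluster EINV
final tree: (((E:19/2,I:19/2):15/2,N:17):7/2,V:41/2)
total length: 135/2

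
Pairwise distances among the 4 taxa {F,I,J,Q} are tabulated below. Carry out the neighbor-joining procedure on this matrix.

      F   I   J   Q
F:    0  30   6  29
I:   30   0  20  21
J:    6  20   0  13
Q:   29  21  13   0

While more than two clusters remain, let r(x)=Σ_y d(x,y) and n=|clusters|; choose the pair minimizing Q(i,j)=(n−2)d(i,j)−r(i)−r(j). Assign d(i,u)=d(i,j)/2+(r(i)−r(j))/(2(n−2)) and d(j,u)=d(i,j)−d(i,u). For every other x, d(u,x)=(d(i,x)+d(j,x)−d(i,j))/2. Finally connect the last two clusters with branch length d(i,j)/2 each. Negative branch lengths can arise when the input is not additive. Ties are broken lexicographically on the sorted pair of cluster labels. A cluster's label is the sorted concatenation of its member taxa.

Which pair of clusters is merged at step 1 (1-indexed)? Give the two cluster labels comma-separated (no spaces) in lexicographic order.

F,J

iteration 1: select F,J (d=6, Q=-92); attach at lengths (19/2, -7/2); label the merged cluster FJ
  updated: d(FJ,I)=22, d(FJ,Q)=18
iteration 2: select FJ,I (d=22, Q=-61); attach at lengths (19/2, 25/2); label the merged cluster FIJ
  updated: d(FIJ,Q)=17/2
iteration 3: select FIJ,Q (d=17/2); attach at lengths (17/4, 17/4); label the merged cluster FIJQ
final tree: (((F:19/2,J:-7/2):19/2,I:25/2):17/4,Q:17/4)
total length: 73/2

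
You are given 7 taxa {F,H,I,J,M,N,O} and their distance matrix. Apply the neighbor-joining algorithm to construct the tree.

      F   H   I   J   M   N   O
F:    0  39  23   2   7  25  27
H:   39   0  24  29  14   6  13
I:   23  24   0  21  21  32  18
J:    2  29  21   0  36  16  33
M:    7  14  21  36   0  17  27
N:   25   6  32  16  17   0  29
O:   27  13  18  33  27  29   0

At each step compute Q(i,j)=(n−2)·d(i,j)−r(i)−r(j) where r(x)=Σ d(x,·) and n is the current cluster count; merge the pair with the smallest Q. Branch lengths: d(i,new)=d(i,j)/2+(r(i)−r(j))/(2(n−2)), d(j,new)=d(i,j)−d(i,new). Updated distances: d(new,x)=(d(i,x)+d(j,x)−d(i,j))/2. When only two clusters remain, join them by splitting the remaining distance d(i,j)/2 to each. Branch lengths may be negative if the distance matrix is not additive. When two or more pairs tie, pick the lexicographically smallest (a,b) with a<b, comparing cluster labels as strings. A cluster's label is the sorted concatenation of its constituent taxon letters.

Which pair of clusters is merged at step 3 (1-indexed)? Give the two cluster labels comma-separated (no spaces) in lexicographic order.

I,O

1. join F+J (d=2, Q=-250) ⇒ FJ; edges |F|=-2/5, |J|=12/5
  updated: d(FJ,H)=33, d(FJ,I)=21, d(FJ,M)=41/2, d(FJ,N)=39/2, d(FJ,O)=29
2. join H+N (d=6, Q=-339/2) ⇒ HN; edges |H|=21/16, |N|=75/16
  updated: d(FJ,HN)=93/4, d(HN,I)=25, d(HN,M)=25/2, d(HN,O)=18
3. join I+O (d=18, Q=-123) ⇒ IO; edges |I|=47/6, |O|=61/6
  updated: d(FJ,IO)=16, d(HN,IO)=25/2, d(IO,M)=15
4. join FJ+IO (d=16, Q=-285/4) ⇒ FIJO; edges |FJ|=193/16, |IO|=63/16
  updated: d(FIJO,HN)=79/8, d(FIJO,M)=39/4
5. join FIJO+HN (d=79/8, Q=-257/8) ⇒ FHIJNO; edges |FIJO|=57/16, |HN|=101/16
  updated: d(FHIJNO,M)=99/16
6. join FHIJNO+M (d=99/16) ⇒ FHIJMNO; edges |FHIJNO|=99/32, |M|=99/32
final tree: ((((F:-2/5,J:12/5):193/16,(I:47/6,O:61/6):63/16):57/16,(H:21/16,N:75/16):101/16):99/32,M:99/32)
total length: 929/16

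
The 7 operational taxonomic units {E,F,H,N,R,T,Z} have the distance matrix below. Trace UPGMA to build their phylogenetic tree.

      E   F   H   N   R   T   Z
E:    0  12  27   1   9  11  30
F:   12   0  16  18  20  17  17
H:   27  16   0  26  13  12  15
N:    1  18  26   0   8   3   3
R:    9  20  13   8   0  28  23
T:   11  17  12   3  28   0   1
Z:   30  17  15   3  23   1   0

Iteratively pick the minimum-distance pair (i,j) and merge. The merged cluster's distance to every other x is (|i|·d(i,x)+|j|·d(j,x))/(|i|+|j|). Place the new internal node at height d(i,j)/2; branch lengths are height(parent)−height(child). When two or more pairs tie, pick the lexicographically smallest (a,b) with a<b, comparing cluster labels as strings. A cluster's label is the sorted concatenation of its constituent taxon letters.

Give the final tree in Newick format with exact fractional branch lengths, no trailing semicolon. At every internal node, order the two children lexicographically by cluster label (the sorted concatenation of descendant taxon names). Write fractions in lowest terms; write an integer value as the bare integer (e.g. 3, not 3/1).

((((E:1/2,N:1/2):15/4,R:17/4):49/12,F:25/3):7/12,(H:27/4,(T:1/2,Z:1/2):25/4):13/6)

1. join E+N (d=1) ⇒ EN; edges |E|=1/2, |N|=1/2
  updated: d(EN,F)=15, d(EN,H)=53/2, d(EN,R)=17/2, d(EN,T)=7, d(EN,Z)=33/2
2. join T+Z (d=1) ⇒ TZ; edges |T|=1/2, |Z|=1/2
  updated: d(EN,TZ)=47/4, d(F,TZ)=17, d(H,TZ)=27/2, d(R,TZ)=51/2
3. join EN+R (d=17/2) ⇒ ENR; edges |EN|=15/4, |R|=17/4
  updated: d(ENR,F)=50/3, d(ENR,H)=22, d(ENR,TZ)=49/3
4. join H+TZ (d=27/2) ⇒ HTZ; edges |H|=27/4, |TZ|=25/4
  updated: d(ENR,HTZ)=164/9, d(F,HTZ)=50/3
5. join ENR+F (d=50/3) ⇒ EFNR; edges |ENR|=49/12, |F|=25/3
  updated: d(EFNR,HTZ)=107/6
6. join EFNR+HTZ (d=107/6) ⇒ EFHNRTZ; edges |EFNR|=7/12, |HTZ|=13/6
final tree: ((((E:1/2,N:1/2):15/4,R:17/4):49/12,F:25/3):7/12,(H:27/4,(T:1/2,Z:1/2):25/4):13/6)
total length: 229/6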